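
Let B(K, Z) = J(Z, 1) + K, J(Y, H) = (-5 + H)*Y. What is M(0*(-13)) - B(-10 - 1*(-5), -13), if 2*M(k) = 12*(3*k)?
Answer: -47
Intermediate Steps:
J(Y, H) = Y*(-5 + H)
M(k) = 18*k (M(k) = (12*(3*k))/2 = (36*k)/2 = 18*k)
B(K, Z) = K - 4*Z (B(K, Z) = Z*(-5 + 1) + K = Z*(-4) + K = -4*Z + K = K - 4*Z)
M(0*(-13)) - B(-10 - 1*(-5), -13) = 18*(0*(-13)) - ((-10 - 1*(-5)) - 4*(-13)) = 18*0 - ((-10 + 5) + 52) = 0 - (-5 + 52) = 0 - 1*47 = 0 - 47 = -47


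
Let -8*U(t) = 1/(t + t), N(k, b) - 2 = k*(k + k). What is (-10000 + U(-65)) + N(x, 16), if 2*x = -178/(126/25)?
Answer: -38695015511/4127760 ≈ -9374.3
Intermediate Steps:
x = -2225/126 (x = (-178/(126/25))/2 = (-178/(126*(1/25)))/2 = (-178/126/25)/2 = (-178*25/126)/2 = (½)*(-2225/63) = -2225/126 ≈ -17.659)
N(k, b) = 2 + 2*k² (N(k, b) = 2 + k*(k + k) = 2 + k*(2*k) = 2 + 2*k²)
U(t) = -1/(16*t) (U(t) = -1/(8*(t + t)) = -1/(2*t)/8 = -1/(16*t))
(-10000 + U(-65)) + N(x, 16) = (-10000 - 1/16/(-65)) + (2 + 2*(-2225/126)²) = (-10000 - 1/16*(-1/65)) + (2 + 2*(4950625/15876)) = (-10000 + 1/1040) + (2 + 4950625/7938) = -10399999/1040 + 4966501/7938 = -38695015511/4127760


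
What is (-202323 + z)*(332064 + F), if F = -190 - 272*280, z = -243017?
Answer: -113879672760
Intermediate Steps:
F = -76350 (F = -190 - 76160 = -76350)
(-202323 + z)*(332064 + F) = (-202323 - 243017)*(332064 - 76350) = -445340*255714 = -113879672760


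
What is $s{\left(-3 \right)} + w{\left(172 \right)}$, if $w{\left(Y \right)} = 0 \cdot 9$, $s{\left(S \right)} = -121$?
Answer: $-121$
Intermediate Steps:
$w{\left(Y \right)} = 0$
$s{\left(-3 \right)} + w{\left(172 \right)} = -121 + 0 = -121$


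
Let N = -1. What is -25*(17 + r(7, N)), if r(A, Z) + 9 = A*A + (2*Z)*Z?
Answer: -1475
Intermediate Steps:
r(A, Z) = -9 + A² + 2*Z² (r(A, Z) = -9 + (A*A + (2*Z)*Z) = -9 + (A² + 2*Z²) = -9 + A² + 2*Z²)
-25*(17 + r(7, N)) = -25*(17 + (-9 + 7² + 2*(-1)²)) = -25*(17 + (-9 + 49 + 2*1)) = -25*(17 + (-9 + 49 + 2)) = -25*(17 + 42) = -25*59 = -1475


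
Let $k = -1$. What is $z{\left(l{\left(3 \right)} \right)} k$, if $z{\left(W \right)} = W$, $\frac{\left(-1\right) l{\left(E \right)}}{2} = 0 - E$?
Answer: $-6$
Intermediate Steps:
$l{\left(E \right)} = 2 E$ ($l{\left(E \right)} = - 2 \left(0 - E\right) = - 2 \left(- E\right) = 2 E$)
$z{\left(l{\left(3 \right)} \right)} k = 2 \cdot 3 \left(-1\right) = 6 \left(-1\right) = -6$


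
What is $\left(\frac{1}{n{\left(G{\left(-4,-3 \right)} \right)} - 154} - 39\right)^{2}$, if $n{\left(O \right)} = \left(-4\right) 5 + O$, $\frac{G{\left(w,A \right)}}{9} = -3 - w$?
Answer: $\frac{41422096}{27225} \approx 1521.5$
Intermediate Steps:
$G{\left(w,A \right)} = -27 - 9 w$ ($G{\left(w,A \right)} = 9 \left(-3 - w\right) = -27 - 9 w$)
$n{\left(O \right)} = -20 + O$
$\left(\frac{1}{n{\left(G{\left(-4,-3 \right)} \right)} - 154} - 39\right)^{2} = \left(\frac{1}{\left(-20 - -9\right) - 154} - 39\right)^{2} = \left(\frac{1}{\left(-20 + \left(-27 + 36\right)\right) - 154} - 39\right)^{2} = \left(\frac{1}{\left(-20 + 9\right) - 154} - 39\right)^{2} = \left(\frac{1}{-11 - 154} - 39\right)^{2} = \left(\frac{1}{-165} - 39\right)^{2} = \left(- \frac{1}{165} - 39\right)^{2} = \left(- \frac{6436}{165}\right)^{2} = \frac{41422096}{27225}$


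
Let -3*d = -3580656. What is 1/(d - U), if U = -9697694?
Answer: 1/10891246 ≈ 9.1817e-8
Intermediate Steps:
d = 1193552 (d = -1/3*(-3580656) = 1193552)
1/(d - U) = 1/(1193552 - 1*(-9697694)) = 1/(1193552 + 9697694) = 1/10891246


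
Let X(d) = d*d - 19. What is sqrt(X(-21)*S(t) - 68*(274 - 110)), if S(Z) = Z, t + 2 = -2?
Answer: 2*I*sqrt(3210) ≈ 113.31*I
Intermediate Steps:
t = -4 (t = -2 - 2 = -4)
X(d) = -19 + d**2 (X(d) = d**2 - 19 = -19 + d**2)
sqrt(X(-21)*S(t) - 68*(274 - 110)) = sqrt((-19 + (-21)**2)*(-4) - 68*(274 - 110)) = sqrt((-19 + 441)*(-4) - 68*164) = sqrt(422*(-4) - 11152) = sqrt(-1688 - 11152) = sqrt(-12840) = 2*I*sqrt(3210)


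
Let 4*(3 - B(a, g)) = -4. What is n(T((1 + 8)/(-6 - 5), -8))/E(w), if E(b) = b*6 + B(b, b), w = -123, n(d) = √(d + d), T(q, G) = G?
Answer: -2*I/367 ≈ -0.0054496*I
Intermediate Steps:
n(d) = √2*√d (n(d) = √(2*d) = √2*√d)
B(a, g) = 4 (B(a, g) = 3 - ¼*(-4) = 3 + 1 = 4)
E(b) = 4 + 6*b (E(b) = b*6 + 4 = 6*b + 4 = 4 + 6*b)
n(T((1 + 8)/(-6 - 5), -8))/E(w) = (√2*√(-8))/(4 + 6*(-123)) = (√2*(2*I*√2))/(4 - 738) = (4*I)/(-734) = (4*I)*(-1/734) = -2*I/367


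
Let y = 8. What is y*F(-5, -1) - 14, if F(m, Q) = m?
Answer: -54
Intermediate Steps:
y*F(-5, -1) - 14 = 8*(-5) - 14 = -40 - 14 = -54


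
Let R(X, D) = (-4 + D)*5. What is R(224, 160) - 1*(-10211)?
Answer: 10991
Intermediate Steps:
R(X, D) = -20 + 5*D
R(224, 160) - 1*(-10211) = (-20 + 5*160) - 1*(-10211) = (-20 + 800) + 10211 = 780 + 10211 = 10991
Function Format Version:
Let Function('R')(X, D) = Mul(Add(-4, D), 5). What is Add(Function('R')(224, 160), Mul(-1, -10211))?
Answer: 10991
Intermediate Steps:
Function('R')(X, D) = Add(-20, Mul(5, D))
Add(Function('R')(224, 160), Mul(-1, -10211)) = Add(Add(-20, Mul(5, 160)), Mul(-1, -10211)) = Add(Add(-20, 800), 10211) = Add(780, 10211) = 10991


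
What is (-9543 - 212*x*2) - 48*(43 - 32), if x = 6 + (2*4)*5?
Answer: -29575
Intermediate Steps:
x = 46 (x = 6 + 8*5 = 6 + 40 = 46)
(-9543 - 212*x*2) - 48*(43 - 32) = (-9543 - 212*46*2) - 48*(43 - 32) = (-9543 - 212*92) - 48*11 = (-9543 - 1*19504) - 1*528 = (-9543 - 19504) - 528 = -29047 - 528 = -29575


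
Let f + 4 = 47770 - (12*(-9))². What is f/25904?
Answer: 18051/12952 ≈ 1.3937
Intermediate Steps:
f = 36102 (f = -4 + (47770 - (12*(-9))²) = -4 + (47770 - 1*(-108)²) = -4 + (47770 - 1*11664) = -4 + (47770 - 11664) = -4 + 36106 = 36102)
f/25904 = 36102/25904 = 36102*(1/25904) = 18051/12952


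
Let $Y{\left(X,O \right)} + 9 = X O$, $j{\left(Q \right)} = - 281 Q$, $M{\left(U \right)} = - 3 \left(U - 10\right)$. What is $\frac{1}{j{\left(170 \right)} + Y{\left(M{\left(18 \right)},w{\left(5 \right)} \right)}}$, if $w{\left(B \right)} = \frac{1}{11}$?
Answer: $- \frac{11}{525593} \approx -2.0929 \cdot 10^{-5}$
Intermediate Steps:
$w{\left(B \right)} = \frac{1}{11}$
$M{\left(U \right)} = 30 - 3 U$ ($M{\left(U \right)} = - 3 \left(-10 + U\right) = 30 - 3 U$)
$Y{\left(X,O \right)} = -9 + O X$ ($Y{\left(X,O \right)} = -9 + X O = -9 + O X$)
$\frac{1}{j{\left(170 \right)} + Y{\left(M{\left(18 \right)},w{\left(5 \right)} \right)}} = \frac{1}{\left(-281\right) 170 - \left(9 - \frac{30 - 54}{11}\right)} = \frac{1}{-47770 - \left(9 - \frac{30 - 54}{11}\right)} = \frac{1}{-47770 + \left(-9 + \frac{1}{11} \left(-24\right)\right)} = \frac{1}{-47770 - \frac{123}{11}} = \frac{1}{- \frac{525593}{11}} = - \frac{11}{525593}$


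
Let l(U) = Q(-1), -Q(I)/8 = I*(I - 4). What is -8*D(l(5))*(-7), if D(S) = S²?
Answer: 89600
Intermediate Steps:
Q(I) = -8*I*(-4 + I) (Q(I) = -8*I*(I - 4) = -8*I*(-4 + I))
l(U) = -40 (l(U) = 8*(-1)*(4 - 1*(-1)) = 8*(-1)*(4 + 1) = 8*(-1)*5 = -40)
-8*D(l(5))*(-7) = -8*(-40)²*(-7) = -8*1600*(-7) = -12800*(-7) = 89600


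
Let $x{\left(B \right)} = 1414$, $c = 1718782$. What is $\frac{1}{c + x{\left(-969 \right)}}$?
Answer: $\frac{1}{1720196} \approx 5.8133 \cdot 10^{-7}$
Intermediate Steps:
$\frac{1}{c + x{\left(-969 \right)}} = \frac{1}{1718782 + 1414} = \frac{1}{1720196}$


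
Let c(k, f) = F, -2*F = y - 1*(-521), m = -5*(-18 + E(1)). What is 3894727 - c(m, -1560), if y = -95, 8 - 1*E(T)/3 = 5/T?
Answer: 3894940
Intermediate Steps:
E(T) = 24 - 15/T
m = 45 (m = -5*(-18 + (24 - 15/1)) = -5*(-18 + (24 - 15*1)) = -5*(-18 + (24 - 15)) = -5*(-18 + 9) = -5*(-9) = 45)
F = -213 (F = -(-95 - 1*(-521))/2 = -(-95 + 521)/2 = -½*426 = -213)
c(k, f) = -213
3894727 - c(m, -1560) = 3894727 - 1*(-213) = 3894727 + 213 = 3894940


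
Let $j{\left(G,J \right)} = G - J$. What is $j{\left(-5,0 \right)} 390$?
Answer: $-1950$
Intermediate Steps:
$j{\left(-5,0 \right)} 390 = \left(-5 - 0\right) 390 = \left(-5 + 0\right) 390 = \left(-5\right) 390 = -1950$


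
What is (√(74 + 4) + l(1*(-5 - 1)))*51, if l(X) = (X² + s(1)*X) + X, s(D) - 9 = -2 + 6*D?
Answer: -2448 + 51*√78 ≈ -1997.6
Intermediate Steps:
s(D) = 7 + 6*D (s(D) = 9 + (-2 + 6*D) = 7 + 6*D)
l(X) = X² + 14*X (l(X) = (X² + (7 + 6*1)*X) + X = (X² + (7 + 6)*X) + X = (X² + 13*X) + X = X² + 14*X)
(√(74 + 4) + l(1*(-5 - 1)))*51 = (√(74 + 4) + (1*(-5 - 1))*(14 + 1*(-5 - 1)))*51 = (√78 + (1*(-6))*(14 + 1*(-6)))*51 = (√78 - 6*(14 - 6))*51 = (√78 - 6*8)*51 = (√78 - 48)*51 = (-48 + √78)*51 = -2448 + 51*√78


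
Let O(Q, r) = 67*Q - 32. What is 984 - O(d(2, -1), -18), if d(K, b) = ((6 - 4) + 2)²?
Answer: -56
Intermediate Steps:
d(K, b) = 16 (d(K, b) = (2 + 2)² = 4² = 16)
O(Q, r) = -32 + 67*Q
984 - O(d(2, -1), -18) = 984 - (-32 + 67*16) = 984 - (-32 + 1072) = 984 - 1*1040 = 984 - 1040 = -56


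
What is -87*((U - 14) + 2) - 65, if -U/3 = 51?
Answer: 14290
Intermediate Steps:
U = -153 (U = -3*51 = -153)
-87*((U - 14) + 2) - 65 = -87*((-153 - 14) + 2) - 65 = -87*(-167 + 2) - 65 = -87*(-165) - 65 = 14355 - 65 = 14290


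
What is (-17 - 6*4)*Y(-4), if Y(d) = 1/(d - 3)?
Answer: 41/7 ≈ 5.8571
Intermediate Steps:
Y(d) = 1/(-3 + d)
(-17 - 6*4)*Y(-4) = (-17 - 6*4)/(-3 - 4) = (-17 - 3*8)/(-7) = (-17 - 24)*(-1/7) = -41*(-1/7) = 41/7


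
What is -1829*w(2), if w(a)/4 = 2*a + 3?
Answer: -51212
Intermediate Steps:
w(a) = 12 + 8*a (w(a) = 4*(2*a + 3) = 4*(3 + 2*a) = 12 + 8*a)
-1829*w(2) = -1829*(12 + 8*2) = -1829*(12 + 16) = -1829*28 = -51212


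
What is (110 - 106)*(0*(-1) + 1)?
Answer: 4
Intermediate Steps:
(110 - 106)*(0*(-1) + 1) = 4*(0 + 1) = 4*1 = 4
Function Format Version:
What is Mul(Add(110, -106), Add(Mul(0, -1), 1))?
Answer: 4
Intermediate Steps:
Mul(Add(110, -106), Add(Mul(0, -1), 1)) = Mul(4, Add(0, 1)) = Mul(4, 1) = 4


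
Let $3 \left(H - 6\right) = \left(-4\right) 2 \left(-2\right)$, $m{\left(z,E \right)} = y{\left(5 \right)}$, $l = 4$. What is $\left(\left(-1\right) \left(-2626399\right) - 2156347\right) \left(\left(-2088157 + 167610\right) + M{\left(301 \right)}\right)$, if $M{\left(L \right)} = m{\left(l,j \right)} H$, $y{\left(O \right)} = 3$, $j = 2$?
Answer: $-902740976676$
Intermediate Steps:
$m{\left(z,E \right)} = 3$
$H = \frac{34}{3}$ ($H = 6 + \frac{\left(-4\right) 2 \left(-2\right)}{3} = 6 + \frac{\left(-8\right) \left(-2\right)}{3} = 6 + \frac{1}{3} \cdot 16 = 6 + \frac{16}{3} = \frac{34}{3} \approx 11.333$)
$M{\left(L \right)} = 34$ ($M{\left(L \right)} = 3 \cdot \frac{34}{3} = 34$)
$\left(\left(-1\right) \left(-2626399\right) - 2156347\right) \left(\left(-2088157 + 167610\right) + M{\left(301 \right)}\right) = \left(\left(-1\right) \left(-2626399\right) - 2156347\right) \left(\left(-2088157 + 167610\right) + 34\right) = \left(2626399 - 2156347\right) \left(-1920547 + 34\right) = 470052 \left(-1920513\right) = -902740976676$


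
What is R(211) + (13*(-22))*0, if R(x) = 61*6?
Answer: 366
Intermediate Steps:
R(x) = 366
R(211) + (13*(-22))*0 = 366 + (13*(-22))*0 = 366 - 286*0 = 366 + 0 = 366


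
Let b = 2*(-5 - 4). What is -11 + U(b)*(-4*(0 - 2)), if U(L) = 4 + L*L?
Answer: 2613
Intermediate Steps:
b = -18 (b = 2*(-9) = -18)
U(L) = 4 + L²
-11 + U(b)*(-4*(0 - 2)) = -11 + (4 + (-18)²)*(-4*(0 - 2)) = -11 + (4 + 324)*(-4*(-2)) = -11 + 328*8 = -11 + 2624 = 2613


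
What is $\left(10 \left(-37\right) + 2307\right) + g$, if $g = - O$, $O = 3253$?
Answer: $-1316$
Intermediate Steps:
$g = -3253$ ($g = \left(-1\right) 3253 = -3253$)
$\left(10 \left(-37\right) + 2307\right) + g = \left(10 \left(-37\right) + 2307\right) - 3253 = \left(-370 + 2307\right) - 3253 = 1937 - 3253 = -1316$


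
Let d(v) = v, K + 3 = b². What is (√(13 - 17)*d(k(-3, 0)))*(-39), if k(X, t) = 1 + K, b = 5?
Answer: -1794*I ≈ -1794.0*I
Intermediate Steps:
K = 22 (K = -3 + 5² = -3 + 25 = 22)
k(X, t) = 23 (k(X, t) = 1 + 22 = 23)
(√(13 - 17)*d(k(-3, 0)))*(-39) = (√(13 - 17)*23)*(-39) = (√(-4)*23)*(-39) = ((2*I)*23)*(-39) = (46*I)*(-39) = -1794*I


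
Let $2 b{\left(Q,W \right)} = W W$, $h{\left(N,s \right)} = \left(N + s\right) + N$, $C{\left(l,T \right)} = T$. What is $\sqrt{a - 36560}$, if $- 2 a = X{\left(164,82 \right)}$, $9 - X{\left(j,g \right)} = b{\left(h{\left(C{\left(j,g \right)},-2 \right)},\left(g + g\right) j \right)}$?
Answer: $\frac{\sqrt{723248558}}{2} \approx 13447.0$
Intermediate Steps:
$h{\left(N,s \right)} = s + 2 N$
$b{\left(Q,W \right)} = \frac{W^{2}}{2}$ ($b{\left(Q,W \right)} = \frac{W W}{2} = \frac{W^{2}}{2}$)
$X{\left(j,g \right)} = 9 - 2 g^{2} j^{2}$ ($X{\left(j,g \right)} = 9 - \frac{\left(\left(g + g\right) j\right)^{2}}{2} = 9 - \frac{\left(2 g j\right)^{2}}{2} = 9 - \frac{4 g^{2} j^{2}}{2} = 9 - 2 g^{2} j^{2}$)
$a = \frac{361697399}{2}$ ($a = - \frac{9 - 2 \cdot 82^{2} \cdot 164^{2}}{2} = - \frac{9 - 13448 \cdot 26896}{2} = - \frac{9 - 361697408}{2} = \left(- \frac{1}{2}\right) \left(-361697399\right) = \frac{361697399}{2} \approx 1.8085 \cdot 10^{8}$)
$\sqrt{a - 36560} = \sqrt{\frac{361697399}{2} - 36560} = \sqrt{\frac{361624279}{2}} = \frac{\sqrt{723248558}}{2}$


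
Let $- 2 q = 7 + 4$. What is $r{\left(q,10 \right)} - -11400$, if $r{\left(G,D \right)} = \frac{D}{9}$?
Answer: $\frac{102610}{9} \approx 11401.0$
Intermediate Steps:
$q = - \frac{11}{2}$ ($q = - \frac{7 + 4}{2} = \left(- \frac{1}{2}\right) 11 = - \frac{11}{2} \approx -5.5$)
$r{\left(G,D \right)} = \frac{D}{9}$ ($r{\left(G,D \right)} = D \frac{1}{9} = \frac{D}{9}$)
$r{\left(q,10 \right)} - -11400 = \frac{1}{9} \cdot 10 - -11400 = \frac{10}{9} + 11400 = \frac{102610}{9}$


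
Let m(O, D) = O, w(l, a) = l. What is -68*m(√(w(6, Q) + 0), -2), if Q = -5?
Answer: -68*√6 ≈ -166.57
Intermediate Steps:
-68*m(√(w(6, Q) + 0), -2) = -68*√(6 + 0) = -68*√6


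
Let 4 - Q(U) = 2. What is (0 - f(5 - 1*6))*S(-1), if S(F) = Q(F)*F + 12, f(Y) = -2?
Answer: 20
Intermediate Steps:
Q(U) = 2 (Q(U) = 4 - 1*2 = 4 - 2 = 2)
S(F) = 12 + 2*F (S(F) = 2*F + 12 = 12 + 2*F)
(0 - f(5 - 1*6))*S(-1) = (0 - 1*(-2))*(12 + 2*(-1)) = (0 + 2)*(12 - 2) = 2*10 = 20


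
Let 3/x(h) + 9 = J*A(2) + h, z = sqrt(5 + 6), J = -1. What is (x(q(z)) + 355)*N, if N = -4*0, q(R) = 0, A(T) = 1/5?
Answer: 0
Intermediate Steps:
z = sqrt(11) ≈ 3.3166
A(T) = 1/5
N = 0
x(h) = 3/(-46/5 + h) (x(h) = 3/(-9 + (-1*1/5 + h)) = 3/(-9 + (-1/5 + h)) = 3/(-46/5 + h))
(x(q(z)) + 355)*N = (15/(-46 + 5*0) + 355)*0 = (15/(-46 + 0) + 355)*0 = (15/(-46) + 355)*0 = (15*(-1/46) + 355)*0 = (-15/46 + 355)*0 = (16315/46)*0 = 0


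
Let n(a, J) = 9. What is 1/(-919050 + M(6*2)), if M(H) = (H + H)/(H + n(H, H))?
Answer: -7/6433342 ≈ -1.0881e-6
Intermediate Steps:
M(H) = 2*H/(9 + H) (M(H) = (H + H)/(H + 9) = (2*H)/(9 + H) = 2*H/(9 + H))
1/(-919050 + M(6*2)) = 1/(-919050 + 2*(6*2)/(9 + 6*2)) = 1/(-919050 + 2*12/(9 + 12)) = 1/(-919050 + 2*12/21) = 1/(-919050 + 2*12*(1/21)) = 1/(-919050 + 8/7) = 1/(-6433342/7) = -7/6433342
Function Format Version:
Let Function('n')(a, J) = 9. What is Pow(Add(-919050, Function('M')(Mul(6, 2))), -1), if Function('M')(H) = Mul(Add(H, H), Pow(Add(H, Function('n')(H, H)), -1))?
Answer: Rational(-7, 6433342) ≈ -1.0881e-6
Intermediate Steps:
Function('M')(H) = Mul(2, H, Pow(Add(9, H), -1)) (Function('M')(H) = Mul(Add(H, H), Pow(Add(H, 9), -1)) = Mul(Mul(2, H), Pow(Add(9, H), -1)) = Mul(2, H, Pow(Add(9, H), -1)))
Pow(Add(-919050, Function('M')(Mul(6, 2))), -1) = Pow(Add(-919050, Mul(2, Mul(6, 2), Pow(Add(9, Mul(6, 2)), -1))), -1) = Pow(Add(-919050, Mul(2, 12, Pow(Add(9, 12), -1))), -1) = Pow(Add(-919050, Mul(2, 12, Pow(21, -1))), -1) = Pow(Add(-919050, Mul(2, 12, Rational(1, 21))), -1) = Pow(Add(-919050, Rational(8, 7)), -1) = Pow(Rational(-6433342, 7), -1) = Rational(-7, 6433342)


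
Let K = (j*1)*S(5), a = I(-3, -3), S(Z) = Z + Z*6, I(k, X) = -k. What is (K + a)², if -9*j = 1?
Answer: 64/81 ≈ 0.79012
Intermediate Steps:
j = -⅑ (j = -⅑*1 = -⅑ ≈ -0.11111)
S(Z) = 7*Z (S(Z) = Z + 6*Z = 7*Z)
a = 3 (a = -1*(-3) = 3)
K = -35/9 (K = (-⅑*1)*(7*5) = -⅑*35 = -35/9 ≈ -3.8889)
(K + a)² = (-35/9 + 3)² = (-8/9)² = 64/81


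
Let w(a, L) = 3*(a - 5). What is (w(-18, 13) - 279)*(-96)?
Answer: 33408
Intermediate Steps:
w(a, L) = -15 + 3*a (w(a, L) = 3*(-5 + a) = -15 + 3*a)
(w(-18, 13) - 279)*(-96) = ((-15 + 3*(-18)) - 279)*(-96) = ((-15 - 54) - 279)*(-96) = (-69 - 279)*(-96) = -348*(-96) = 33408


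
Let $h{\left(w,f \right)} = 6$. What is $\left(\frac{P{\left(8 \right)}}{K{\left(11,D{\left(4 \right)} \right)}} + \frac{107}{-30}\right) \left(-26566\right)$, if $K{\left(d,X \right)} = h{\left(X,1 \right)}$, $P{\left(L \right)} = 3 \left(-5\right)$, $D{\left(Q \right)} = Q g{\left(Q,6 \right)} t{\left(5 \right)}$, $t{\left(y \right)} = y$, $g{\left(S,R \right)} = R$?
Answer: $\frac{2417506}{15} \approx 1.6117 \cdot 10^{5}$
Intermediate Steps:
$D{\left(Q \right)} = 30 Q$ ($D{\left(Q \right)} = Q 6 \cdot 5 = 6 Q 5 = 30 Q$)
$P{\left(L \right)} = -15$
$K{\left(d,X \right)} = 6$
$\left(\frac{P{\left(8 \right)}}{K{\left(11,D{\left(4 \right)} \right)}} + \frac{107}{-30}\right) \left(-26566\right) = \left(- \frac{15}{6} + \frac{107}{-30}\right) \left(-26566\right) = \left(\left(-15\right) \frac{1}{6} + 107 \left(- \frac{1}{30}\right)\right) \left(-26566\right) = \left(- \frac{5}{2} - \frac{107}{30}\right) \left(-26566\right) = \left(- \frac{91}{15}\right) \left(-26566\right) = \frac{2417506}{15}$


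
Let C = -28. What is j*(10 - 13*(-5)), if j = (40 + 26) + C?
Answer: 2850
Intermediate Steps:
j = 38 (j = (40 + 26) - 28 = 66 - 28 = 38)
j*(10 - 13*(-5)) = 38*(10 - 13*(-5)) = 38*(10 + 65) = 38*75 = 2850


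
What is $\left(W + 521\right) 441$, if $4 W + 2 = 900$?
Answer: $\frac{657531}{2} \approx 3.2877 \cdot 10^{5}$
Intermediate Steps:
$W = \frac{449}{2}$ ($W = - \frac{1}{2} + \frac{1}{4} \cdot 900 = - \frac{1}{2} + 225 = \frac{449}{2} \approx 224.5$)
$\left(W + 521\right) 441 = \left(\frac{449}{2} + 521\right) 441 = \frac{1491}{2} \cdot 441 = \frac{657531}{2}$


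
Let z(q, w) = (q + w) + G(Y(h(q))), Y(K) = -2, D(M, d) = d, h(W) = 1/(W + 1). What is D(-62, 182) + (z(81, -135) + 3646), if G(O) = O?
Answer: 3772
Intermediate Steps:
h(W) = 1/(1 + W)
z(q, w) = -2 + q + w (z(q, w) = (q + w) - 2 = -2 + q + w)
D(-62, 182) + (z(81, -135) + 3646) = 182 + ((-2 + 81 - 135) + 3646) = 182 + (-56 + 3646) = 182 + 3590 = 3772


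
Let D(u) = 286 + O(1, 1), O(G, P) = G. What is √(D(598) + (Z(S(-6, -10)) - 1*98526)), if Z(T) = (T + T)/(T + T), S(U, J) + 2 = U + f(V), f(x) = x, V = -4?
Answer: I*√98238 ≈ 313.43*I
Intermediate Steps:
S(U, J) = -6 + U (S(U, J) = -2 + (U - 4) = -2 + (-4 + U) = -6 + U)
Z(T) = 1 (Z(T) = (2*T)/((2*T)) = (2*T)*(1/(2*T)) = 1)
D(u) = 287 (D(u) = 286 + 1 = 287)
√(D(598) + (Z(S(-6, -10)) - 1*98526)) = √(287 + (1 - 1*98526)) = √(287 + (1 - 98526)) = √(287 - 98525) = √(-98238) = I*√98238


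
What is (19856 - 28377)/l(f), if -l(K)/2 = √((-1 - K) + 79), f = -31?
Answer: 8521*√109/218 ≈ 408.08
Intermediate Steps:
l(K) = -2*√(78 - K) (l(K) = -2*√((-1 - K) + 79) = -2*√(78 - K))
(19856 - 28377)/l(f) = (19856 - 28377)/((-2*√(78 - 1*(-31)))) = -8521*(-1/(2*√(78 + 31))) = -8521*(-√109/218) = -(-8521)*√109/218 = 8521*√109/218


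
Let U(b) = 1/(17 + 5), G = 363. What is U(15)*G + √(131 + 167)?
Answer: 33/2 + √298 ≈ 33.763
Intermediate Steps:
U(b) = 1/22
U(15)*G + √(131 + 167) = (1/22)*363 + √(131 + 167) = 33/2 + √298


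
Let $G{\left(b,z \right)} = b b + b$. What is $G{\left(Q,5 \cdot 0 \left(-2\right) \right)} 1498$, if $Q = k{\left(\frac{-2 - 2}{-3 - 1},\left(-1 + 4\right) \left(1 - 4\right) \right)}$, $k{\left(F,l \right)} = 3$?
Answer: $17976$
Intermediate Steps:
$Q = 3$
$G{\left(b,z \right)} = b + b^{2}$ ($G{\left(b,z \right)} = b^{2} + b = b + b^{2}$)
$G{\left(Q,5 \cdot 0 \left(-2\right) \right)} 1498 = 3 \left(1 + 3\right) 1498 = 3 \cdot 4 \cdot 1498 = 12 \cdot 1498 = 17976$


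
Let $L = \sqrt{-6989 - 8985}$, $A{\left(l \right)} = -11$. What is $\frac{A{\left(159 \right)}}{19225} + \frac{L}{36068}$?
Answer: $- \frac{11}{19225} + \frac{7 i \sqrt{326}}{36068} \approx -0.00057217 + 0.0035042 i$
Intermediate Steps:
$L = 7 i \sqrt{326}$ ($L = \sqrt{-15974} = 7 i \sqrt{326} \approx 126.39 i$)
$\frac{A{\left(159 \right)}}{19225} + \frac{L}{36068} = - \frac{11}{19225} + \frac{7 i \sqrt{326}}{36068}$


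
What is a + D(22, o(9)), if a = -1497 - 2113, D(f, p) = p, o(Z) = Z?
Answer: -3601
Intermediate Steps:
a = -3610
a + D(22, o(9)) = -3610 + 9 = -3601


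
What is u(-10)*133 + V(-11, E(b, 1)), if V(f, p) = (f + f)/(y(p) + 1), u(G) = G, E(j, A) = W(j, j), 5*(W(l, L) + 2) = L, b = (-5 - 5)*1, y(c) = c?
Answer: -3968/3 ≈ -1322.7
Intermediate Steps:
b = -10 (b = -10*1 = -10)
W(l, L) = -2 + L/5
E(j, A) = -2 + j/5
V(f, p) = 2*f/(1 + p) (V(f, p) = (f + f)/(p + 1) = (2*f)/(1 + p) = 2*f/(1 + p))
u(-10)*133 + V(-11, E(b, 1)) = -10*133 + 2*(-11)/(1 + (-2 + (⅕)*(-10))) = -1330 + 2*(-11)/(1 + (-2 - 2)) = -1330 + 2*(-11)/(1 - 4) = -1330 + 2*(-11)/(-3) = -1330 + 2*(-11)*(-⅓) = -1330 + 22/3 = -3968/3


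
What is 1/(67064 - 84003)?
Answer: -1/16939 ≈ -5.9035e-5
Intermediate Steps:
1/(67064 - 84003) = 1/(-16939) = -1/16939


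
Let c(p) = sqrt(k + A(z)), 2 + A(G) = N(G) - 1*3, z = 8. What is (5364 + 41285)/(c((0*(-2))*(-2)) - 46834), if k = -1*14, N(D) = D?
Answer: -2184759266/2193423567 - 46649*I*sqrt(11)/2193423567 ≈ -0.99605 - 7.0537e-5*I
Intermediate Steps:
k = -14
A(G) = -5 + G (A(G) = -2 + (G - 1*3) = -2 + (G - 3) = -2 + (-3 + G) = -5 + G)
c(p) = I*sqrt(11) (c(p) = sqrt(-14 + (-5 + 8)) = sqrt(-14 + 3) = sqrt(-11) = I*sqrt(11))
(5364 + 41285)/(c((0*(-2))*(-2)) - 46834) = (5364 + 41285)/(I*sqrt(11) - 46834) = 46649/(-46834 + I*sqrt(11))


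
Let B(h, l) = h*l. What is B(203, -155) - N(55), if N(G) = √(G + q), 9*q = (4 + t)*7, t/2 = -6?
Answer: -31465 - √439/3 ≈ -31472.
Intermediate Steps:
t = -12 (t = 2*(-6) = -12)
q = -56/9 (q = ((4 - 12)*7)/9 = (-8*7)/9 = (⅑)*(-56) = -56/9 ≈ -6.2222)
N(G) = √(-56/9 + G) (N(G) = √(G - 56/9) = √(-56/9 + G))
B(203, -155) - N(55) = 203*(-155) - √(-56 + 9*55)/3 = -31465 - √(-56 + 495)/3 = -31465 - √439/3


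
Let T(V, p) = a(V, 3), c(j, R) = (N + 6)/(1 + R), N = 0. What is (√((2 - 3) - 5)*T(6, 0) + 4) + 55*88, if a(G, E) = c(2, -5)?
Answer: 4844 - 3*I*√6/2 ≈ 4844.0 - 3.6742*I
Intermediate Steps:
c(j, R) = 6/(1 + R) (c(j, R) = (0 + 6)/(1 + R) = 6/(1 + R))
a(G, E) = -3/2 (a(G, E) = 6/(1 - 5) = 6/(-4) = 6*(-¼) = -3/2)
T(V, p) = -3/2
(√((2 - 3) - 5)*T(6, 0) + 4) + 55*88 = (√((2 - 3) - 5)*(-3/2) + 4) + 55*88 = (√(-1 - 5)*(-3/2) + 4) + 4840 = (√(-6)*(-3/2) + 4) + 4840 = ((I*√6)*(-3/2) + 4) + 4840 = (-3*I*√6/2 + 4) + 4840 = (4 - 3*I*√6/2) + 4840 = 4844 - 3*I*√6/2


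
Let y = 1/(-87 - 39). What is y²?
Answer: 1/15876 ≈ 6.2988e-5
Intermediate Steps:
y = -1/126 (y = 1/(-126) = -1/126 ≈ -0.0079365)
y² = (-1/126)² = 1/15876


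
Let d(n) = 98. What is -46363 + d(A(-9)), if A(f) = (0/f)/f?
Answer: -46265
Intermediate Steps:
A(f) = 0 (A(f) = 0/f = 0)
-46363 + d(A(-9)) = -46363 + 98 = -46265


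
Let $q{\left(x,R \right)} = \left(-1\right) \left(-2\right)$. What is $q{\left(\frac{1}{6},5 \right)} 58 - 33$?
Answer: $83$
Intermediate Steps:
$q{\left(x,R \right)} = 2$
$q{\left(\frac{1}{6},5 \right)} 58 - 33 = 2 \cdot 58 - 33 = 116 - 33 = 83$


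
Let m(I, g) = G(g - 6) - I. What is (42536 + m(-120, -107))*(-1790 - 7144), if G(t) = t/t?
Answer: -381097638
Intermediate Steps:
G(t) = 1
m(I, g) = 1 - I
(42536 + m(-120, -107))*(-1790 - 7144) = (42536 + (1 - 1*(-120)))*(-1790 - 7144) = (42536 + (1 + 120))*(-8934) = (42536 + 121)*(-8934) = 42657*(-8934) = -381097638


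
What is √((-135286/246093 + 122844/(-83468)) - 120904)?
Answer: I*√3188353626352112116462179/5135222631 ≈ 347.72*I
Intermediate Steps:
√((-135286/246093 + 122844/(-83468)) - 120904) = √((-135286*1/246093 + 122844*(-1/83468)) - 120904) = √((-135286/246093 - 30711/20867) - 120904) = √(-10380775085/5135222631 - 120904) = √(-620879337753509/5135222631) = I*√3188353626352112116462179/5135222631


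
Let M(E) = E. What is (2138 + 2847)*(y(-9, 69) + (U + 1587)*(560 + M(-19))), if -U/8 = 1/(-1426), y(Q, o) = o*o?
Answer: 3068541814580/713 ≈ 4.3037e+9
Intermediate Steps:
y(Q, o) = o²
U = 4/713 (U = -8/(-1426) = -8*(-1/1426) = 4/713 ≈ 0.0056101)
(2138 + 2847)*(y(-9, 69) + (U + 1587)*(560 + M(-19))) = (2138 + 2847)*(69² + (4/713 + 1587)*(560 - 19)) = 4985*(4761 + (1131535/713)*541) = 4985*(4761 + 612160435/713) = 4985*(615555028/713) = 3068541814580/713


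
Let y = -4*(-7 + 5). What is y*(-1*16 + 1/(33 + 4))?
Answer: -4728/37 ≈ -127.78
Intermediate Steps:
y = 8 (y = -4*(-2) = 8)
y*(-1*16 + 1/(33 + 4)) = 8*(-1*16 + 1/(33 + 4)) = 8*(-16 + 1/37) = 8*(-591/37) = -4728/37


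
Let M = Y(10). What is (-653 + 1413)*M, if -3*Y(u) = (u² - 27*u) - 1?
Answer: 43320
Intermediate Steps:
Y(u) = ⅓ + 9*u - u²/3 (Y(u) = -((u² - 27*u) - 1)/3 = -(-1 + u² - 27*u)/3 = ⅓ + 9*u - u²/3)
M = 57 (M = ⅓ + 9*10 - ⅓*10² = ⅓ + 90 - ⅓*100 = ⅓ + 90 - 100/3 = 57)
(-653 + 1413)*M = (-653 + 1413)*57 = 760*57 = 43320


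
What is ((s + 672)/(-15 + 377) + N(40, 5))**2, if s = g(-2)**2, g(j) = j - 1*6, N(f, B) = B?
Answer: 1620529/32761 ≈ 49.465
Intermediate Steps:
g(j) = -6 + j (g(j) = j - 6 = -6 + j)
s = 64 (s = (-6 - 2)**2 = (-8)**2 = 64)
((s + 672)/(-15 + 377) + N(40, 5))**2 = ((64 + 672)/(-15 + 377) + 5)**2 = (736/362 + 5)**2 = (736*(1/362) + 5)**2 = (368/181 + 5)**2 = (1273/181)**2 = 1620529/32761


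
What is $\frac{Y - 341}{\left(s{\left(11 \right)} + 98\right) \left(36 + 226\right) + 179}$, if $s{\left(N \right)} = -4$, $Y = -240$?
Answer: $- \frac{581}{24807} \approx -0.023421$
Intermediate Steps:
$\frac{Y - 341}{\left(s{\left(11 \right)} + 98\right) \left(36 + 226\right) + 179} = \frac{-240 - 341}{\left(-4 + 98\right) \left(36 + 226\right) + 179} = - \frac{581}{94 \cdot 262 + 179} = - \frac{581}{24628 + 179} = - \frac{581}{24807}$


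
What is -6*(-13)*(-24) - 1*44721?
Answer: -46593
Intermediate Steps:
-6*(-13)*(-24) - 1*44721 = 78*(-24) - 44721 = -1872 - 44721 = -46593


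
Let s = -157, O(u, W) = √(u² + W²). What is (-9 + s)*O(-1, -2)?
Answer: -166*√5 ≈ -371.19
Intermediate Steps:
O(u, W) = √(W² + u²)
(-9 + s)*O(-1, -2) = (-9 - 157)*√((-2)² + (-1)²) = -166*√(4 + 1) = -166*√5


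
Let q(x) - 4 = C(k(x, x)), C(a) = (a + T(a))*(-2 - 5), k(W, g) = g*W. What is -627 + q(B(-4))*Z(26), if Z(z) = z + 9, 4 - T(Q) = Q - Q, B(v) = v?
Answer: -5387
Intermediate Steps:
k(W, g) = W*g
T(Q) = 4 (T(Q) = 4 - (Q - Q) = 4 - 1*0 = 4 + 0 = 4)
Z(z) = 9 + z
C(a) = -28 - 7*a (C(a) = (a + 4)*(-2 - 5) = (4 + a)*(-7) = -28 - 7*a)
q(x) = -24 - 7*x² (q(x) = 4 + (-28 - 7*x*x) = 4 + (-28 - 7*x²) = -24 - 7*x²)
-627 + q(B(-4))*Z(26) = -627 + (-24 - 7*(-4)²)*(9 + 26) = -627 + (-24 - 7*16)*35 = -627 + (-24 - 112)*35 = -627 - 136*35 = -627 - 4760 = -5387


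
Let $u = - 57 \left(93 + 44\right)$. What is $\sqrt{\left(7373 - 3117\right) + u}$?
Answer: $i \sqrt{3553} \approx 59.607 i$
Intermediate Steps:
$u = -7809$ ($u = \left(-57\right) 137 = -7809$)
$\sqrt{\left(7373 - 3117\right) + u} = \sqrt{\left(7373 - 3117\right) - 7809} = \sqrt{4256 - 7809} = \sqrt{-3553} = i \sqrt{3553}$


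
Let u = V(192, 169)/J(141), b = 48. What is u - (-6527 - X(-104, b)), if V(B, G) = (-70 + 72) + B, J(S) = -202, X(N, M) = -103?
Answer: 648727/101 ≈ 6423.0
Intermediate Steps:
V(B, G) = 2 + B
u = -97/101 (u = (2 + 192)/(-202) = 194*(-1/202) = -97/101 ≈ -0.96040)
u - (-6527 - X(-104, b)) = -97/101 - (-6527 - 1*(-103)) = -97/101 - (-6527 + 103) = -97/101 - 1*(-6424) = -97/101 + 6424 = 648727/101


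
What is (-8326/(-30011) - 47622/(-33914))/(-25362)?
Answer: -855775903/12906633717774 ≈ -6.6305e-5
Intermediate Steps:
(-8326/(-30011) - 47622/(-33914))/(-25362) = (-8326*(-1/30011) - 47622*(-1/33914))*(-1/25362) = (8326/30011 + 23811/16957)*(-1/25362) = (855775903/508896527)*(-1/25362) = -855775903/12906633717774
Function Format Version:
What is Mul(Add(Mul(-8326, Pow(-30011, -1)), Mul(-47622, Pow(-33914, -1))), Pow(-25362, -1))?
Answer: Rational(-855775903, 12906633717774) ≈ -6.6305e-5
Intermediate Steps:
Mul(Add(Mul(-8326, Pow(-30011, -1)), Mul(-47622, Pow(-33914, -1))), Pow(-25362, -1)) = Mul(Add(Mul(-8326, Rational(-1, 30011)), Mul(-47622, Rational(-1, 33914))), Rational(-1, 25362)) = Mul(Add(Rational(8326, 30011), Rational(23811, 16957)), Rational(-1, 25362)) = Mul(Rational(855775903, 508896527), Rational(-1, 25362)) = Rational(-855775903, 12906633717774)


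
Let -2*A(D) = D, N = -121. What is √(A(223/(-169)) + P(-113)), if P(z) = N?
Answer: 5*I*√3254/26 ≈ 10.97*I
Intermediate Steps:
P(z) = -121
A(D) = -D/2
√(A(223/(-169)) + P(-113)) = √(-223/(2*(-169)) - 121) = √(-223*(-1)/(2*169) - 121) = √(-½*(-223/169) - 121) = √(223/338 - 121) = √(-40675/338) = 5*I*√3254/26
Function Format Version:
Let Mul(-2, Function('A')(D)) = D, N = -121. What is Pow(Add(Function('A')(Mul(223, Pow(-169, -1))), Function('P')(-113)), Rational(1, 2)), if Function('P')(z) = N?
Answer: Mul(Rational(5, 26), I, Pow(3254, Rational(1, 2))) ≈ Mul(10.970, I)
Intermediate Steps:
Function('P')(z) = -121
Function('A')(D) = Mul(Rational(-1, 2), D)
Pow(Add(Function('A')(Mul(223, Pow(-169, -1))), Function('P')(-113)), Rational(1, 2)) = Pow(Add(Mul(Rational(-1, 2), Mul(223, Pow(-169, -1))), -121), Rational(1, 2)) = Pow(Add(Mul(Rational(-1, 2), Mul(223, Rational(-1, 169))), -121), Rational(1, 2)) = Pow(Add(Mul(Rational(-1, 2), Rational(-223, 169)), -121), Rational(1, 2)) = Pow(Add(Rational(223, 338), -121), Rational(1, 2)) = Pow(Rational(-40675, 338), Rational(1, 2)) = Mul(Rational(5, 26), I, Pow(3254, Rational(1, 2)))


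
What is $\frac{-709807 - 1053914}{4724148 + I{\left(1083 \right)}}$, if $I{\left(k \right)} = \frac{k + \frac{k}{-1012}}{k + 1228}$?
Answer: $- \frac{1374956913924}{3682839065083} \approx -0.37334$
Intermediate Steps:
$I{\left(k \right)} = \frac{1011 k}{1012 \left(1228 + k\right)}$ ($I{\left(k \right)} = \frac{k + k \left(- \frac{1}{1012}\right)}{1228 + k} = \frac{k - \frac{k}{1012}}{1228 + k} = \frac{\frac{1011}{1012} k}{1228 + k} = \frac{1011 k}{1012 \left(1228 + k\right)}$)
$\frac{-709807 - 1053914}{4724148 + I{\left(1083 \right)}} = \frac{-709807 - 1053914}{4724148 + \frac{1011}{1012} \cdot 1083 \frac{1}{1228 + 1083}} = - \frac{1763721}{4724148 + \frac{1011}{1012} \cdot 1083 \cdot \frac{1}{2311}} = - \frac{1763721}{4724148 + \frac{1094913}{2338732}} = - \frac{1763721}{\frac{11048517195249}{2338732}} = \left(-1763721\right) \frac{2338732}{11048517195249} = - \frac{1374956913924}{3682839065083}$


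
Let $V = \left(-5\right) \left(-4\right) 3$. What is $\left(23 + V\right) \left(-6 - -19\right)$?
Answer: $1079$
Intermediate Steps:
$V = 60$ ($V = 20 \cdot 3 = 60$)
$\left(23 + V\right) \left(-6 - -19\right) = \left(23 + 60\right) \left(-6 - -19\right) = 83 \left(-6 + 19\right) = 83 \cdot 13 = 1079$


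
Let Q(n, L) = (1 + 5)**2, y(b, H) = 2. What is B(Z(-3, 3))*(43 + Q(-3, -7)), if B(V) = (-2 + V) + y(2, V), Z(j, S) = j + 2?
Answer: -79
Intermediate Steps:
Z(j, S) = 2 + j
B(V) = V (B(V) = (-2 + V) + 2 = V)
Q(n, L) = 36 (Q(n, L) = 6**2 = 36)
B(Z(-3, 3))*(43 + Q(-3, -7)) = (2 - 3)*(43 + 36) = -1*79 = -79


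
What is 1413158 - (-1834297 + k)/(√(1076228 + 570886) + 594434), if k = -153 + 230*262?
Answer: 249670311115428348/176675066621 - 887095*√1647114/176675066621 ≈ 1.4132e+6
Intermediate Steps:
k = 60107 (k = -153 + 60260 = 60107)
1413158 - (-1834297 + k)/(√(1076228 + 570886) + 594434) = 1413158 - (-1834297 + 60107)/(√(1076228 + 570886) + 594434) = 1413158 - (-1774190)/(√1647114 + 594434) = 1413158 - (-1774190)/(594434 + √1647114) = 1413158 + 1774190/(594434 + √1647114)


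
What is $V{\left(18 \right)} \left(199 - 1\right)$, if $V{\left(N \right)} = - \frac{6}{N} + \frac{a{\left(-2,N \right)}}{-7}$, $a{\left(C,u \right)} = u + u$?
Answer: $- \frac{7590}{7} \approx -1084.3$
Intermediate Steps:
$a{\left(C,u \right)} = 2 u$
$V{\left(N \right)} = - \frac{6}{N} - \frac{2 N}{7}$ ($V{\left(N \right)} = - \frac{6}{N} + \frac{2 N}{-7} = - \frac{6}{N} + 2 N \left(- \frac{1}{7}\right) = - \frac{6}{N} - \frac{2 N}{7}$)
$V{\left(18 \right)} \left(199 - 1\right) = \left(- \frac{6}{18} - \frac{36}{7}\right) \left(199 - 1\right) = \left(\left(-6\right) \frac{1}{18} - \frac{36}{7}\right) 198 = \left(- \frac{1}{3} - \frac{36}{7}\right) 198 = \left(- \frac{115}{21}\right) 198 = - \frac{7590}{7}$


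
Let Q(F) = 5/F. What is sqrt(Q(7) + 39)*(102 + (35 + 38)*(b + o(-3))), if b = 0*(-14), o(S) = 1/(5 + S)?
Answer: 277*sqrt(1946)/14 ≈ 872.82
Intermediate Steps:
b = 0
sqrt(Q(7) + 39)*(102 + (35 + 38)*(b + o(-3))) = sqrt(5/7 + 39)*(102 + (35 + 38)*(0 + 1/(5 - 3))) = sqrt(5*(1/7) + 39)*(102 + 73*(0 + 1/2)) = sqrt(5/7 + 39)*(102 + 73*(0 + 1/2)) = sqrt(278/7)*(102 + 73*(1/2)) = (sqrt(1946)/7)*(102 + 73/2) = (sqrt(1946)/7)*(277/2) = 277*sqrt(1946)/14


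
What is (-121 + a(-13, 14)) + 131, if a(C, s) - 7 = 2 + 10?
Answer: 29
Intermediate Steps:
a(C, s) = 19 (a(C, s) = 7 + (2 + 10) = 7 + 12 = 19)
(-121 + a(-13, 14)) + 131 = (-121 + 19) + 131 = -102 + 131 = 29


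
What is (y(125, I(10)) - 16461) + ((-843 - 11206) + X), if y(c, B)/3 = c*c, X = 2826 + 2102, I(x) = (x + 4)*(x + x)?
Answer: 23293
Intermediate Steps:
I(x) = 2*x*(4 + x) (I(x) = (4 + x)*(2*x) = 2*x*(4 + x))
X = 4928
y(c, B) = 3*c² (y(c, B) = 3*(c*c) = 3*c²)
(y(125, I(10)) - 16461) + ((-843 - 11206) + X) = (3*125² - 16461) + ((-843 - 11206) + 4928) = (3*15625 - 16461) + (-12049 + 4928) = (46875 - 16461) - 7121 = 30414 - 7121 = 23293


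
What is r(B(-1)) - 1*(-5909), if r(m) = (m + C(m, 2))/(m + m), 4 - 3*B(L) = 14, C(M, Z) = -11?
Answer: 118223/20 ≈ 5911.1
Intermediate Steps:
B(L) = -10/3 (B(L) = 4/3 - 1/3*14 = 4/3 - 14/3 = -10/3)
r(m) = (-11 + m)/(2*m) (r(m) = (m - 11)/(m + m) = (-11 + m)/((2*m)) = (-11 + m)*(1/(2*m)) = (-11 + m)/(2*m))
r(B(-1)) - 1*(-5909) = (-11 - 10/3)/(2*(-10/3)) - 1*(-5909) = (1/2)*(-3/10)*(-43/3) + 5909 = 43/20 + 5909 = 118223/20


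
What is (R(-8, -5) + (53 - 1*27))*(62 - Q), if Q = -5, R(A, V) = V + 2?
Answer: 1541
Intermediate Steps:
R(A, V) = 2 + V
(R(-8, -5) + (53 - 1*27))*(62 - Q) = ((2 - 5) + (53 - 1*27))*(62 - 1*(-5)) = (-3 + (53 - 27))*(62 + 5) = (-3 + 26)*67 = 23*67 = 1541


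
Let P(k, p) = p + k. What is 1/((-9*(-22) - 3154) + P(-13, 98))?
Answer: -1/2871 ≈ -0.00034831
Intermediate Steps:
P(k, p) = k + p
1/((-9*(-22) - 3154) + P(-13, 98)) = 1/((-9*(-22) - 3154) + (-13 + 98)) = 1/((198 - 3154) + 85) = 1/(-2956 + 85) = 1/(-2871) = -1/2871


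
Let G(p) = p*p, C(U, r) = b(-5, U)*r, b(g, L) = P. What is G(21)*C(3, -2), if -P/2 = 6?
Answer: 10584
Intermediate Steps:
P = -12 (P = -2*6 = -12)
b(g, L) = -12
C(U, r) = -12*r
G(p) = p²
G(21)*C(3, -2) = 21²*(-12*(-2)) = 441*24 = 10584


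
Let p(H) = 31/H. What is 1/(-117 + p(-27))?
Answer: -27/3190 ≈ -0.0084639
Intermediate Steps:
1/(-117 + p(-27)) = 1/(-117 + 31/(-27)) = 1/(-117 + 31*(-1/27)) = 1/(-117 - 31/27) = 1/(-3190/27) = -27/3190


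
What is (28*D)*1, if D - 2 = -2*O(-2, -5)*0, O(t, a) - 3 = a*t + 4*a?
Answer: 56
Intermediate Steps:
O(t, a) = 3 + 4*a + a*t (O(t, a) = 3 + (a*t + 4*a) = 3 + (4*a + a*t) = 3 + 4*a + a*t)
D = 2 (D = 2 - 2*(3 + 4*(-5) - 5*(-2))*0 = 2 - 2*(3 - 20 + 10)*0 = 2 - 2*(-7)*0 = 2 + 14*0 = 2 + 0 = 2)
(28*D)*1 = (28*2)*1 = 56*1 = 56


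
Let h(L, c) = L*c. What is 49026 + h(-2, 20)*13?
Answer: 48506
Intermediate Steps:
49026 + h(-2, 20)*13 = 49026 - 2*20*13 = 49026 - 40*13 = 49026 - 520 = 48506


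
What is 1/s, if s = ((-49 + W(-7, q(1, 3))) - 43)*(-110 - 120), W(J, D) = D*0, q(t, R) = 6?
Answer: 1/21160 ≈ 4.7259e-5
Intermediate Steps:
W(J, D) = 0
s = 21160 (s = ((-49 + 0) - 43)*(-110 - 120) = (-49 - 43)*(-230) = -92*(-230) = 21160)
1/s = 1/21160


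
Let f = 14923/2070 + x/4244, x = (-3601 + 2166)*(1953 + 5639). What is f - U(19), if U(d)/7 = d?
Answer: -5914184707/2196270 ≈ -2692.8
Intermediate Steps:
U(d) = 7*d
x = -10894520 (x = -1435*7592 = -10894520)
f = -5622080797/2196270 (f = 14923/2070 - 10894520/4244 = 14923*(1/2070) - 10894520*1/4244 = 14923/2070 - 2723630/1061 = -5622080797/2196270 ≈ -2559.8)
f - U(19) = -5622080797/2196270 - 7*19 = -5622080797/2196270 - 1*133 = -5622080797/2196270 - 133 = -5914184707/2196270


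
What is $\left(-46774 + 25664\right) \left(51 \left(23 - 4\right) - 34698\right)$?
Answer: $712019190$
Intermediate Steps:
$\left(-46774 + 25664\right) \left(51 \left(23 - 4\right) - 34698\right) = - 21110 \left(51 \cdot 19 - 34698\right) = - 21110 \left(969 - 34698\right) = \left(-21110\right) \left(-33729\right) = 712019190$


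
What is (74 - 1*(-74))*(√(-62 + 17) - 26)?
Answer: -3848 + 444*I*√5 ≈ -3848.0 + 992.81*I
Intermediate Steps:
(74 - 1*(-74))*(√(-62 + 17) - 26) = (74 + 74)*(√(-45) - 26) = 148*(3*I*√5 - 26) = 148*(-26 + 3*I*√5) = -3848 + 444*I*√5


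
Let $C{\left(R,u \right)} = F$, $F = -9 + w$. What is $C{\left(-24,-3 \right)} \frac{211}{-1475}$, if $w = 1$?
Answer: $\frac{1688}{1475} \approx 1.1444$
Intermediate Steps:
$F = -8$ ($F = -9 + 1 = -8$)
$C{\left(R,u \right)} = -8$
$C{\left(-24,-3 \right)} \frac{211}{-1475} = - 8 \frac{211}{-1475} = - 8 \cdot 211 \left(- \frac{1}{1475}\right) = \left(-8\right) \left(- \frac{211}{1475}\right) = \frac{1688}{1475}$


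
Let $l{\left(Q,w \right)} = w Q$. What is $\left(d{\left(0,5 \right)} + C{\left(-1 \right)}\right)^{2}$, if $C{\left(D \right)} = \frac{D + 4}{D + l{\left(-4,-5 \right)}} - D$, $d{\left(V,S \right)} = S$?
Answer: $\frac{13689}{361} \approx 37.92$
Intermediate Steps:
$l{\left(Q,w \right)} = Q w$
$C{\left(D \right)} = - D + \frac{4 + D}{20 + D}$ ($C{\left(D \right)} = \frac{D + 4}{D - -20} - D = \frac{4 + D}{D + 20} - D = \frac{4 + D}{20 + D} - D = - D + \frac{4 + D}{20 + D}$)
$\left(d{\left(0,5 \right)} + C{\left(-1 \right)}\right)^{2} = \left(5 + \frac{4 - \left(-1\right)^{2} - -19}{20 - 1}\right)^{2} = \left(5 + \frac{4 - 1 + 19}{19}\right)^{2} = \left(5 + \frac{1}{19} \cdot 22\right)^{2} = \left(5 + \frac{22}{19}\right)^{2} = \left(\frac{117}{19}\right)^{2} = \frac{13689}{361}$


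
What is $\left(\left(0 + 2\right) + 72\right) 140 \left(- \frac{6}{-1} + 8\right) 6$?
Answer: $870240$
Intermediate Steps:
$\left(\left(0 + 2\right) + 72\right) 140 \left(- \frac{6}{-1} + 8\right) 6 = \left(2 + 72\right) 140 \left(\left(-6\right) \left(-1\right) + 8\right) 6 = 74 \cdot 140 \left(6 + 8\right) 6 = 10360 \cdot 14 \cdot 6 = 10360 \cdot 84 = 870240$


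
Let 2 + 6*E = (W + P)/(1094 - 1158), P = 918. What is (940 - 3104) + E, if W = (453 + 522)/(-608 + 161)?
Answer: -41323651/19072 ≈ -2166.7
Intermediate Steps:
W = -325/149 (W = 975/(-447) = 975*(-1/447) = -325/149 ≈ -2.1812)
E = -51843/19072 (E = -1/3 + ((-325/149 + 918)/(1094 - 1158))/6 = -1/3 + ((136457/149)/(-64))/6 = -1/3 + ((136457/149)*(-1/64))/6 = -1/3 + (1/6)*(-136457/9536) = -1/3 - 136457/57216 = -51843/19072 ≈ -2.7183)
(940 - 3104) + E = (940 - 3104) - 51843/19072 = -2164 - 51843/19072 = -41323651/19072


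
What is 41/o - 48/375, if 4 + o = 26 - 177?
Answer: -1521/3875 ≈ -0.39252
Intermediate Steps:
o = -155 (o = -4 + (26 - 177) = -4 - 151 = -155)
41/o - 48/375 = 41/(-155) - 48/375 = 41*(-1/155) - 48*1/375 = -41/155 - 16/125 = -1521/3875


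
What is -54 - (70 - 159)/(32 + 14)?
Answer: -2395/46 ≈ -52.065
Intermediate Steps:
-54 - (70 - 159)/(32 + 14) = -54 - (-89)/46 = -54 - 1*(-89/46) = -54 + 89/46 = -2395/46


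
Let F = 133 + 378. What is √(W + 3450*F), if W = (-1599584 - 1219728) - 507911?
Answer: I*√1564273 ≈ 1250.7*I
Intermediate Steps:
F = 511
W = -3327223 (W = -2819312 - 507911 = -3327223)
√(W + 3450*F) = √(-3327223 + 3450*511) = √(-3327223 + 1762950) = √(-1564273) = I*√1564273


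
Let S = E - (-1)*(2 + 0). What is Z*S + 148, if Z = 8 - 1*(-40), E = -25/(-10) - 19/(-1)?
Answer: 1276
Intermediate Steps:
E = 43/2 (E = -25*(-1/10) - 19*(-1) = 5/2 + 19 = 43/2 ≈ 21.500)
S = 47/2 (S = 43/2 - (-1)*(2 + 0) = 43/2 - (-1)*2 = 43/2 - 1*(-2) = 43/2 + 2 = 47/2 ≈ 23.500)
Z = 48 (Z = 8 + 40 = 48)
Z*S + 148 = 48*(47/2) + 148 = 1128 + 148 = 1276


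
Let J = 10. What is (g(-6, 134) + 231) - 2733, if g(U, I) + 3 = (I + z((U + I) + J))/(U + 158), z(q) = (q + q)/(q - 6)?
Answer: -4186863/1672 ≈ -2504.1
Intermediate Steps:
z(q) = 2*q/(-6 + q) (z(q) = (2*q)/(-6 + q) = 2*q/(-6 + q))
g(U, I) = -3 + (I + 2*(10 + I + U)/(4 + I + U))/(158 + U) (g(U, I) = -3 + (I + 2*((U + I) + 10)/(-6 + ((U + I) + 10)))/(U + 158) = -3 + (I + 2*((I + U) + 10)/(-6 + ((I + U) + 10)))/(158 + U) = -3 + (I + 2*(10 + I + U)/(-6 + (10 + I + U)))/(158 + U) = -3 + (I + 2*(10 + I + U)/(4 + I + U))/(158 + U))
(g(-6, 134) + 231) - 2733 = ((20 + 2*134 + 2*(-6) - (4 + 134 - 6)*(474 - 1*134 + 3*(-6)))/((158 - 6)*(4 + 134 - 6)) + 231) - 2733 = ((20 + 268 - 12 - 1*132*(474 - 134 - 18))/(152*132) + 231) - 2733 = ((1/152)*(1/132)*(20 + 268 - 12 - 1*132*322) + 231) - 2733 = ((1/152)*(1/132)*(20 + 268 - 12 - 42504) + 231) - 2733 = ((1/152)*(1/132)*(-42228) + 231) - 2733 = (-3519/1672 + 231) - 2733 = 382713/1672 - 2733 = -4186863/1672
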